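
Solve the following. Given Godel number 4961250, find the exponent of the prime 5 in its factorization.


Factorize 4961250 by dividing by 5 repeatedly.
Division steps: 5 divides 4961250 exactly 4 time(s).
Exponent of 5 = 4

4


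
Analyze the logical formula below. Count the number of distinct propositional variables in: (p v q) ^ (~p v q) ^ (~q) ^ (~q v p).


Identify each variable that appears in the formula.
Variables found: p, q
Count = 2

2


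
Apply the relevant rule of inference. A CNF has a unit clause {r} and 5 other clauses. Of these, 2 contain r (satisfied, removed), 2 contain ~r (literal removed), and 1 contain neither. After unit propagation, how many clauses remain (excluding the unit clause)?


Satisfied (removed): 2
Shortened (remain): 2
Unchanged (remain): 1
Remaining = 2 + 1 = 3

3


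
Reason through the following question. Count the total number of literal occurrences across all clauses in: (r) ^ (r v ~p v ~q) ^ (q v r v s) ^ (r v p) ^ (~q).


Counting literals in each clause:
Clause 1: 1 literal(s)
Clause 2: 3 literal(s)
Clause 3: 3 literal(s)
Clause 4: 2 literal(s)
Clause 5: 1 literal(s)
Total = 10

10


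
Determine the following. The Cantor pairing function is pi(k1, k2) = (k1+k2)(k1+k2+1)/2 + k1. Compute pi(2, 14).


k1 + k2 = 16
(k1+k2)(k1+k2+1)/2 = 16 * 17 / 2 = 136
pi = 136 + 2 = 138

138


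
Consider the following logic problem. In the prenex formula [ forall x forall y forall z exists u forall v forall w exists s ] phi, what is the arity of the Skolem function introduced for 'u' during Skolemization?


Quantifier prefix: forall x forall y forall z exists u forall v forall w exists s
'u' is existentially quantified at position 4.
Universal variables preceding it: x, y, z
Skolem function arity = 3

3


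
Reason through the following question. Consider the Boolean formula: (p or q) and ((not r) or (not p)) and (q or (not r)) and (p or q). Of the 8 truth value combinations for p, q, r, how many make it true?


Evaluate all 8 assignments for p, q, r:
p=0, q=0, r=0: 0
p=0, q=0, r=1: 0
p=0, q=1, r=0: 1
p=0, q=1, r=1: 1
p=1, q=0, r=0: 1
p=1, q=0, r=1: 0
p=1, q=1, r=0: 1
p=1, q=1, r=1: 0
Satisfying count = 4

4


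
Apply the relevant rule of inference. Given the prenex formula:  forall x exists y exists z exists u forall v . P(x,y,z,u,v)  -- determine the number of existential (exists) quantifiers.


Quantifier prefix: forall x exists y exists z exists u forall v
Mark each quantifier type:
  U E E E U
Universal count = 2, Existential count = 3
Asked for existential (exists) quantifiers: 3

3


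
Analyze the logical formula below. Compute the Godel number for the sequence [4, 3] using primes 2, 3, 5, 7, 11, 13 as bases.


Encode each element as an exponent of the corresponding prime:
  2^4 = 16
  3^3 = 27
Product = 16 * 27 = 432

432


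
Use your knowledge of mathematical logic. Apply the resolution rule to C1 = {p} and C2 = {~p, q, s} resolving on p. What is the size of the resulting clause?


Remove p from C1 and ~p from C2.
C1 remainder: {}
C2 remainder: {q, s}
Union (resolvent): {q, s}
Resolvent has 2 literal(s).

2


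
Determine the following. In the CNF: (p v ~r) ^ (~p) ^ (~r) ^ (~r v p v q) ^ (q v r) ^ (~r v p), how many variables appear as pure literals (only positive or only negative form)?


Check each variable for pure literal status:
p: mixed (not pure)
q: pure positive
r: mixed (not pure)
Pure literal count = 1

1


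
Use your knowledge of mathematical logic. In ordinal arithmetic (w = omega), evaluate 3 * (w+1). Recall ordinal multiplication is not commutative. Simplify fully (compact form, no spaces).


Compute 3 * (w+1).
Ordinal * is associative and left-distributive over +, but NOT commutative; for finite n>1, n*w = w but w*n stays w*n.
By left-distributivity: 3 * (w+1) = 3*w + 3*1 = w + 3 = w+3.
Result = w+3

w+3


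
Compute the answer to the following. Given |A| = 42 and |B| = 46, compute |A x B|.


The Cartesian product A x B contains all ordered pairs (a, b).
|A x B| = |A| * |B| = 42 * 46 = 1932

1932


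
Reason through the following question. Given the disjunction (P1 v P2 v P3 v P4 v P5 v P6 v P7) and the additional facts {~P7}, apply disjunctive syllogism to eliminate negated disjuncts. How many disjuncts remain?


Original disjuncts (7): P1, P2, P3, P4, P5, P6, P7
Negated (eliminate): ~P7
Remaining disjuncts: P1, P2, P3, P4, P5, P6
Count = 7 - 1 = 6

6


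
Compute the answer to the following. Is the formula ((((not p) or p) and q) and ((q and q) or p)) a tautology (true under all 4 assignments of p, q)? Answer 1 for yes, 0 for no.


Check all 4 assignments:
p=0, q=0: 0
p=0, q=1: 1
p=1, q=0: 0
p=1, q=1: 1
Satisfying count = 2/4.
Tautology iff count = 4: no.

0


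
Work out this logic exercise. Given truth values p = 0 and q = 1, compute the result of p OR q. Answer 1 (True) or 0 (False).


p = 0, q = 1
Operation: p OR q
Evaluate: 0 OR 1 = 1

1


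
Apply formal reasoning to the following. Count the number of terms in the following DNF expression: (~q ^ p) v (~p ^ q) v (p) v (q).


A DNF formula is a disjunction of terms (conjunctions).
Terms are separated by v.
Counting the disjuncts: 4 terms.

4


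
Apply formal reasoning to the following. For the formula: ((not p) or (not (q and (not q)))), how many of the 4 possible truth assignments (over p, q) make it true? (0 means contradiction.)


Check all 4 assignments:
p=0, q=0: 1
p=0, q=1: 1
p=1, q=0: 1
p=1, q=1: 1
Count of True = 4

4


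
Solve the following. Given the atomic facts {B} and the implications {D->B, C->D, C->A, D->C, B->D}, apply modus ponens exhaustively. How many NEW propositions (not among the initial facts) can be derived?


Initial facts: {B}
Apply modus ponens to closure:
  B and B->D  =>  D
  D and D->C  =>  C
  C and C->A  =>  A
Final known: {A, B, C, D}
New propositions: {A, C, D}
Count = 3

3


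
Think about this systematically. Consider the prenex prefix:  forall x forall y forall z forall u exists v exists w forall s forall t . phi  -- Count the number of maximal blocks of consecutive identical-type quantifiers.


Quantifier-type sequence: A A A A E E A A  (A=forall, E=exists)
Group into maximal same-type runs:
  Ax4 | Ex2 | Ax2
Number of blocks = 3

3


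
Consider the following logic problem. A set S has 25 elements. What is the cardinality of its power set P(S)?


The power set of a set with n elements has 2^n elements.
|P(S)| = 2^25 = 33554432

33554432


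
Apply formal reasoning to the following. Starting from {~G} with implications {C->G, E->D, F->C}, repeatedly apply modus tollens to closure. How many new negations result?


Initial negated facts: {~G}
Apply modus tollens to closure:
  ~G and C->G  =>  ~C
  ~C and F->C  =>  ~F
Final negated: {~C, ~F, ~G}
New negations: {~C, ~F}
Count = 2

2


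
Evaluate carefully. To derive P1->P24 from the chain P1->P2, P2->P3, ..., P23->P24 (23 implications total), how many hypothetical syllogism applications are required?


With 23 implications in a chain connecting 24 propositions:
P1->P2, P2->P3, ..., P23->P24
Steps needed = (number of implications) - 1 = 23 - 1 = 22

22


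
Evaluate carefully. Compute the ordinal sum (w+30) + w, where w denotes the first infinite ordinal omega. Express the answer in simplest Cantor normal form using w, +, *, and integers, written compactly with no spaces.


Compute (w+30) + w.
Ordinal + is associative but NOT commutative; for finite n>0, n + w = w but w + n stays w+n.
(w+30) + w = w + (30+w) = w + w = w*2 (the finite tail 30 is absorbed by the right w).
Result = w*2

w*2


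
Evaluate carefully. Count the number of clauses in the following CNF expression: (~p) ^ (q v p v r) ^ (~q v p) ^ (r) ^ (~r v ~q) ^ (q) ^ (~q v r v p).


A CNF formula is a conjunction of clauses.
Clauses are separated by ^.
Counting the conjuncts: 7 clauses.

7


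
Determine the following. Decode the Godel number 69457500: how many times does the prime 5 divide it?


Factorize 69457500 by dividing by 5 repeatedly.
Division steps: 5 divides 69457500 exactly 4 time(s).
Exponent of 5 = 4

4


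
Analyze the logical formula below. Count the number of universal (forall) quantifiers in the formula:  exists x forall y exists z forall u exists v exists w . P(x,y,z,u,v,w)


Quantifier prefix: exists x forall y exists z forall u exists v exists w
Mark each quantifier type:
  E U E U E E
Universal count = 2, Existential count = 4
Asked for universal (forall) quantifiers: 2

2


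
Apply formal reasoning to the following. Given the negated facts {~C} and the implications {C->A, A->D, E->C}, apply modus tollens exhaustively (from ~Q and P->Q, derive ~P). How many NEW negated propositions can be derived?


Initial negated facts: {~C}
Apply modus tollens to closure:
  ~C and E->C  =>  ~E
Final negated: {~C, ~E}
New negations: {~E}
Count = 1

1


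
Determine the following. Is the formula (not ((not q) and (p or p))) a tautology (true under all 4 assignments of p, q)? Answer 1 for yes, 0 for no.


Check all 4 assignments:
p=0, q=0: 1
p=0, q=1: 1
p=1, q=0: 0
p=1, q=1: 1
Satisfying count = 3/4.
Tautology iff count = 4: no.

0


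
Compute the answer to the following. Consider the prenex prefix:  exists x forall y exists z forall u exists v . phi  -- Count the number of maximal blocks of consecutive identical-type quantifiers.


Quantifier-type sequence: E A E A E  (A=forall, E=exists)
Group into maximal same-type runs:
  Ex1 | Ax1 | Ex1 | Ax1 | Ex1
Number of blocks = 5

5


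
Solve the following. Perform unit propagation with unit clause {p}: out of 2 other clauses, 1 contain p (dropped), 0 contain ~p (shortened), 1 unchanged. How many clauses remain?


Satisfied (removed): 1
Shortened (remain): 0
Unchanged (remain): 1
Remaining = 0 + 1 = 1

1


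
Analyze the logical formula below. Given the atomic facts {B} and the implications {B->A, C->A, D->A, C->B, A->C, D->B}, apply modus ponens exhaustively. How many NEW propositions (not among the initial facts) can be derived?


Initial facts: {B}
Apply modus ponens to closure:
  B and B->A  =>  A
  A and A->C  =>  C
Final known: {A, B, C}
New propositions: {A, C}
Count = 2

2


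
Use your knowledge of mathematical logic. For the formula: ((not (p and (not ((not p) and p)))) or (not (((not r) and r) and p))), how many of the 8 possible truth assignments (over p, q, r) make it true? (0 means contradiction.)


Check all 8 assignments:
p=0, q=0, r=0: 1
p=0, q=0, r=1: 1
p=0, q=1, r=0: 1
p=0, q=1, r=1: 1
p=1, q=0, r=0: 1
p=1, q=0, r=1: 1
p=1, q=1, r=0: 1
p=1, q=1, r=1: 1
Count of True = 8

8


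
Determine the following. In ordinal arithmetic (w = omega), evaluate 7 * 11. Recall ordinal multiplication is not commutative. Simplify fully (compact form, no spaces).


Compute 7 * 11.
Ordinal * is associative and left-distributive over +, but NOT commutative; for finite n>1, n*w = w but w*n stays w*n.
Both finite; ordinal * agrees with natural *: 7 * 11 = 77.
Result = 77

77


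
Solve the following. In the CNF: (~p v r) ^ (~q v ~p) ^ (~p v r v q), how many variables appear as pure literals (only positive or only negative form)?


Check each variable for pure literal status:
p: pure negative
q: mixed (not pure)
r: pure positive
Pure literal count = 2

2


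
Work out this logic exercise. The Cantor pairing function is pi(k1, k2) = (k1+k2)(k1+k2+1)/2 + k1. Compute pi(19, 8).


k1 + k2 = 27
(k1+k2)(k1+k2+1)/2 = 27 * 28 / 2 = 378
pi = 378 + 19 = 397

397


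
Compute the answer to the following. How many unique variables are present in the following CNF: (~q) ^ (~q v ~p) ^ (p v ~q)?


Identify each variable that appears in the formula.
Variables found: p, q
Count = 2

2


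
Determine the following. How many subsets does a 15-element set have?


The power set of a set with n elements has 2^n elements.
|P(S)| = 2^15 = 32768

32768


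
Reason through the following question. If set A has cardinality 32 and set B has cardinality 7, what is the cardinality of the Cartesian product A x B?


The Cartesian product A x B contains all ordered pairs (a, b).
|A x B| = |A| * |B| = 32 * 7 = 224

224


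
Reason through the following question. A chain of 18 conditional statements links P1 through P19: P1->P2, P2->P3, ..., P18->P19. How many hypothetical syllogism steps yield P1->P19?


With 18 implications in a chain connecting 19 propositions:
P1->P2, P2->P3, ..., P18->P19
Steps needed = (number of implications) - 1 = 18 - 1 = 17

17


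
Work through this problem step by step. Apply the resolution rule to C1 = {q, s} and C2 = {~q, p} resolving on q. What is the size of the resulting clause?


Remove q from C1 and ~q from C2.
C1 remainder: {s}
C2 remainder: {p}
Union (resolvent): {p, s}
Resolvent has 2 literal(s).

2


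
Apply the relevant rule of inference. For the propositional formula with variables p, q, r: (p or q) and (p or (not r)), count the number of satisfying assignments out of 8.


Evaluate all 8 assignments for p, q, r:
p=0, q=0, r=0: 0
p=0, q=0, r=1: 0
p=0, q=1, r=0: 1
p=0, q=1, r=1: 0
p=1, q=0, r=0: 1
p=1, q=0, r=1: 1
p=1, q=1, r=0: 1
p=1, q=1, r=1: 1
Satisfying count = 5

5


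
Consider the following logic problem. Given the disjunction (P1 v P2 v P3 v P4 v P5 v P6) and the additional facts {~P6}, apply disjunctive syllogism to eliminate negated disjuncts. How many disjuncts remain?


Original disjuncts (6): P1, P2, P3, P4, P5, P6
Negated (eliminate): ~P6
Remaining disjuncts: P1, P2, P3, P4, P5
Count = 6 - 1 = 5

5


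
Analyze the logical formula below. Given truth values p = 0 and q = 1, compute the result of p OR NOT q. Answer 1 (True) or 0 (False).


p = 0, q = 1
Operation: p OR NOT q
Evaluate: 0 OR NOT 1 = 0

0


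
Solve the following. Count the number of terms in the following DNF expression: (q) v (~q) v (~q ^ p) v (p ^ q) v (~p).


A DNF formula is a disjunction of terms (conjunctions).
Terms are separated by v.
Counting the disjuncts: 5 terms.

5


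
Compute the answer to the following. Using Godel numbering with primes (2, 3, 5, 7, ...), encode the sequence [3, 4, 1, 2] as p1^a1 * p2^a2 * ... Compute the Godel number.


Encode each element as an exponent of the corresponding prime:
  2^3 = 8
  3^4 = 81
  5^1 = 5
  7^2 = 49
Product = 8 * 81 * 5 * 49 = 158760

158760


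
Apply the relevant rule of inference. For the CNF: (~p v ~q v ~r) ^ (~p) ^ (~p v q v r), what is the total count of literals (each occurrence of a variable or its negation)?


Counting literals in each clause:
Clause 1: 3 literal(s)
Clause 2: 1 literal(s)
Clause 3: 3 literal(s)
Total = 7

7


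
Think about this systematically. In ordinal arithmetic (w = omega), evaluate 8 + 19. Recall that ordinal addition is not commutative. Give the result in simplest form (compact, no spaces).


Compute 8 + 19.
Ordinal + is associative but NOT commutative; for finite n>0, n + w = w but w + n stays w+n.
Both operands finite; ordinal + agrees with natural +: 8 + 19 = 27.
Result = 27

27


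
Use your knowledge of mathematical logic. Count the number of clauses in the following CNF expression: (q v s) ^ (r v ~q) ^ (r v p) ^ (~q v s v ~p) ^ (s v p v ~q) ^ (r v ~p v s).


A CNF formula is a conjunction of clauses.
Clauses are separated by ^.
Counting the conjuncts: 6 clauses.

6


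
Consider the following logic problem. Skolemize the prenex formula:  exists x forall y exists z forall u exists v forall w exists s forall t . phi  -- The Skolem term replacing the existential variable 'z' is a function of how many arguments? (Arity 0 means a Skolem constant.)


Quantifier prefix: exists x forall y exists z forall u exists v forall w exists s forall t
'z' is existentially quantified at position 3.
Universal variables preceding it: y
Skolem function arity = 1

1


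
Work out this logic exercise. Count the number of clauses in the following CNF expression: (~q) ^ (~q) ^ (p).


A CNF formula is a conjunction of clauses.
Clauses are separated by ^.
Counting the conjuncts: 3 clauses.

3


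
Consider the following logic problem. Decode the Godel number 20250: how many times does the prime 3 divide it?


Factorize 20250 by dividing by 3 repeatedly.
Division steps: 3 divides 20250 exactly 4 time(s).
Exponent of 3 = 4

4


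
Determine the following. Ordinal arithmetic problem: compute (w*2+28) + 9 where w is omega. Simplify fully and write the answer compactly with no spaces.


Compute (w*2+28) + 9.
Ordinal + is associative but NOT commutative; for finite n>0, n + w = w but w + n stays w+n.
By associativity: (w*2+28) + 9 = w*2 + (28+9) = w*2+37.
Result = w*2+37

w*2+37


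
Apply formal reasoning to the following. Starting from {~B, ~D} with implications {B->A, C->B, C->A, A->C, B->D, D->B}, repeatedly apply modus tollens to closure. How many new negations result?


Initial negated facts: {~B, ~D}
Apply modus tollens to closure:
  ~B and C->B  =>  ~C
  ~C and A->C  =>  ~A
Final negated: {~A, ~B, ~C, ~D}
New negations: {~A, ~C}
Count = 2

2


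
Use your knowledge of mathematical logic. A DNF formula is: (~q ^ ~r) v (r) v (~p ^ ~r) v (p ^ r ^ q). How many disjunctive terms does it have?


A DNF formula is a disjunction of terms (conjunctions).
Terms are separated by v.
Counting the disjuncts: 4 terms.

4


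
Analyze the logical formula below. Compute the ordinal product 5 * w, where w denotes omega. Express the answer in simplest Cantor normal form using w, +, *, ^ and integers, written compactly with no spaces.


Compute 5 * w.
Ordinal * is associative and left-distributive over +, but NOT commutative; for finite n>1, n*w = w but w*n stays w*n.
For finite n>0, n * w = sup{n*k : k<w} = w. So 5 * w = w.
Result = w

w


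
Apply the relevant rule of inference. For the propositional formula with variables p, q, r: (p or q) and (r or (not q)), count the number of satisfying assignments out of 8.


Evaluate all 8 assignments for p, q, r:
p=0, q=0, r=0: 0
p=0, q=0, r=1: 0
p=0, q=1, r=0: 0
p=0, q=1, r=1: 1
p=1, q=0, r=0: 1
p=1, q=0, r=1: 1
p=1, q=1, r=0: 0
p=1, q=1, r=1: 1
Satisfying count = 4

4


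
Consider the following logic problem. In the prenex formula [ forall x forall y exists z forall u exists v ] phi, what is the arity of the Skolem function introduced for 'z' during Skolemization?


Quantifier prefix: forall x forall y exists z forall u exists v
'z' is existentially quantified at position 3.
Universal variables preceding it: x, y
Skolem function arity = 2

2


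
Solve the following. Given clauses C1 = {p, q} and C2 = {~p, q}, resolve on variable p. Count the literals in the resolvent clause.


Remove p from C1 and ~p from C2.
C1 remainder: {q}
C2 remainder: {q}
Union (resolvent): {q}
Resolvent has 1 literal(s).

1


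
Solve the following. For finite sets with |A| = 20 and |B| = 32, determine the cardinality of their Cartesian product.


The Cartesian product A x B contains all ordered pairs (a, b).
|A x B| = |A| * |B| = 20 * 32 = 640

640


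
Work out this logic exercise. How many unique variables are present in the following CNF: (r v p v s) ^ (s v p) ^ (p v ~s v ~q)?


Identify each variable that appears in the formula.
Variables found: p, q, r, s
Count = 4

4


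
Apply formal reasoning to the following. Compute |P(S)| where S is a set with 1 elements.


The power set of a set with n elements has 2^n elements.
|P(S)| = 2^1 = 2

2


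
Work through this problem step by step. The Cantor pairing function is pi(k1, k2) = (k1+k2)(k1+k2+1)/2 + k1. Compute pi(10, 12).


k1 + k2 = 22
(k1+k2)(k1+k2+1)/2 = 22 * 23 / 2 = 253
pi = 253 + 10 = 263

263


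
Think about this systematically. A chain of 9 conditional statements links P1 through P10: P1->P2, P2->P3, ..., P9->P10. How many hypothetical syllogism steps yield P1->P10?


With 9 implications in a chain connecting 10 propositions:
P1->P2, P2->P3, ..., P9->P10
Steps needed = (number of implications) - 1 = 9 - 1 = 8

8


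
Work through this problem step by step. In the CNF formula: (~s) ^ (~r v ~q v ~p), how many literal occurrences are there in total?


Counting literals in each clause:
Clause 1: 1 literal(s)
Clause 2: 3 literal(s)
Total = 4

4


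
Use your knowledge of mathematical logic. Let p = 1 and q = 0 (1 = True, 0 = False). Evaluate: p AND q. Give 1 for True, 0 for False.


p = 1, q = 0
Operation: p AND q
Evaluate: 1 AND 0 = 0

0


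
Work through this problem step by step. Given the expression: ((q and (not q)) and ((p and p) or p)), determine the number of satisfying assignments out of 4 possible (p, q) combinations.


Check all 4 assignments:
p=0, q=0: 0
p=0, q=1: 0
p=1, q=0: 0
p=1, q=1: 0
Count of True = 0

0


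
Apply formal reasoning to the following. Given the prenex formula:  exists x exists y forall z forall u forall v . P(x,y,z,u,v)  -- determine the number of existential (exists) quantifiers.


Quantifier prefix: exists x exists y forall z forall u forall v
Mark each quantifier type:
  E E U U U
Universal count = 3, Existential count = 2
Asked for existential (exists) quantifiers: 2

2


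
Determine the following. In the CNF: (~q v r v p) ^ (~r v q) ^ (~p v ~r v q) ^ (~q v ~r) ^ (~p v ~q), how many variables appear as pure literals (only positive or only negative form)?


Check each variable for pure literal status:
p: mixed (not pure)
q: mixed (not pure)
r: mixed (not pure)
Pure literal count = 0

0


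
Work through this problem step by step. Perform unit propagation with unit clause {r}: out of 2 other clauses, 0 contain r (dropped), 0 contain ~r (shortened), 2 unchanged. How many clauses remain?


Satisfied (removed): 0
Shortened (remain): 0
Unchanged (remain): 2
Remaining = 0 + 2 = 2

2


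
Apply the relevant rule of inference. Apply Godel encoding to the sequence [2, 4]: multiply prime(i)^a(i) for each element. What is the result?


Encode each element as an exponent of the corresponding prime:
  2^2 = 4
  3^4 = 81
Product = 4 * 81 = 324

324


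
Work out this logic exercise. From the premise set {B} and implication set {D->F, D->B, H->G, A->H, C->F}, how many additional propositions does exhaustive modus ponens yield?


Initial facts: {B}
Apply modus ponens to closure:
  (no implication fires)
Final known: {B}
New propositions: {(none)}
Count = 0

0


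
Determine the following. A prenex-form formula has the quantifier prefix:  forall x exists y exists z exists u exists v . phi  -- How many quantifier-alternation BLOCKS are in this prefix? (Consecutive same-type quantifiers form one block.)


Quantifier-type sequence: A E E E E  (A=forall, E=exists)
Group into maximal same-type runs:
  Ax1 | Ex4
Number of blocks = 2

2


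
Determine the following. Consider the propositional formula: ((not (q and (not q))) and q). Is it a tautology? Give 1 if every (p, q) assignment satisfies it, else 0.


Check all 4 assignments:
p=0, q=0: 0
p=0, q=1: 1
p=1, q=0: 0
p=1, q=1: 1
Satisfying count = 2/4.
Tautology iff count = 4: no.

0


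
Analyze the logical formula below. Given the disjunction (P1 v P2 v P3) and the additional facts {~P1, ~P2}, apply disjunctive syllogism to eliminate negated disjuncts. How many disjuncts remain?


Original disjuncts (3): P1, P2, P3
Negated (eliminate): ~P1, ~P2
Remaining disjuncts: P3
Count = 3 - 2 = 1

1


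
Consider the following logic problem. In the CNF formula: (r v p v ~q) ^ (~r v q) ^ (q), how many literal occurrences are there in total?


Counting literals in each clause:
Clause 1: 3 literal(s)
Clause 2: 2 literal(s)
Clause 3: 1 literal(s)
Total = 6

6


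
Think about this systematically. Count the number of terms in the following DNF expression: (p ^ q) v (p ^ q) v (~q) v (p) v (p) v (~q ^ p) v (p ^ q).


A DNF formula is a disjunction of terms (conjunctions).
Terms are separated by v.
Counting the disjuncts: 7 terms.

7


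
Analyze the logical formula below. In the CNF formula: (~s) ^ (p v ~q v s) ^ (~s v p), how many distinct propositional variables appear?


Identify each variable that appears in the formula.
Variables found: p, q, s
Count = 3

3


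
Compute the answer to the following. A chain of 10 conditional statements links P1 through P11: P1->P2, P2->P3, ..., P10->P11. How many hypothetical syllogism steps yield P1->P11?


With 10 implications in a chain connecting 11 propositions:
P1->P2, P2->P3, ..., P10->P11
Steps needed = (number of implications) - 1 = 10 - 1 = 9

9


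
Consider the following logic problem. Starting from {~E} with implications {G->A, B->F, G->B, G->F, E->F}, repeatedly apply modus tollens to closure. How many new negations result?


Initial negated facts: {~E}
Apply modus tollens to closure:
  (no implication fires)
Final negated: {~E}
New negations: {(none)}
Count = 0

0


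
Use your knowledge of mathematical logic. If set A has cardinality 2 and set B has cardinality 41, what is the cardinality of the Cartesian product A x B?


The Cartesian product A x B contains all ordered pairs (a, b).
|A x B| = |A| * |B| = 2 * 41 = 82

82


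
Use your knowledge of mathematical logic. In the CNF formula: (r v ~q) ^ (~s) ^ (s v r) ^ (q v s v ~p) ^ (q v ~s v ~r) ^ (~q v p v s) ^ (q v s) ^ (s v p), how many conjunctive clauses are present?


A CNF formula is a conjunction of clauses.
Clauses are separated by ^.
Counting the conjuncts: 8 clauses.

8


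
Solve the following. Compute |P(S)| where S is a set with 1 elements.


The power set of a set with n elements has 2^n elements.
|P(S)| = 2^1 = 2

2


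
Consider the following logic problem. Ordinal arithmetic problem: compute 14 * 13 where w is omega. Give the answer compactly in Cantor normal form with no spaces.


Compute 14 * 13.
Ordinal * is associative and left-distributive over +, but NOT commutative; for finite n>1, n*w = w but w*n stays w*n.
Both finite; ordinal * agrees with natural *: 14 * 13 = 182.
Result = 182

182


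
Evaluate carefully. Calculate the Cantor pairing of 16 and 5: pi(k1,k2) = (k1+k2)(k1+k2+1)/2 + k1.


k1 + k2 = 21
(k1+k2)(k1+k2+1)/2 = 21 * 22 / 2 = 231
pi = 231 + 16 = 247

247


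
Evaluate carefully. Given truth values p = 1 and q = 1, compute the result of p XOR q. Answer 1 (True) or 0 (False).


p = 1, q = 1
Operation: p XOR q
Evaluate: 1 XOR 1 = 0

0


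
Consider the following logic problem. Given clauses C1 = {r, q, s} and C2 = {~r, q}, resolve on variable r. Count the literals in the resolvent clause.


Remove r from C1 and ~r from C2.
C1 remainder: {q, s}
C2 remainder: {q}
Union (resolvent): {q, s}
Resolvent has 2 literal(s).

2


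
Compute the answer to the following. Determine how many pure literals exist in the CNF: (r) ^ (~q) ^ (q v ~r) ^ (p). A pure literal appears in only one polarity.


Check each variable for pure literal status:
p: pure positive
q: mixed (not pure)
r: mixed (not pure)
Pure literal count = 1

1


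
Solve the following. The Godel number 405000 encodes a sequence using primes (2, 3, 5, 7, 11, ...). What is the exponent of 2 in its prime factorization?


Factorize 405000 by dividing by 2 repeatedly.
Division steps: 2 divides 405000 exactly 3 time(s).
Exponent of 2 = 3

3


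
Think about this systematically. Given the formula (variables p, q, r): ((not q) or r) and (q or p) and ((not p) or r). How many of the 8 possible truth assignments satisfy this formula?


Evaluate all 8 assignments for p, q, r:
p=0, q=0, r=0: 0
p=0, q=0, r=1: 0
p=0, q=1, r=0: 0
p=0, q=1, r=1: 1
p=1, q=0, r=0: 0
p=1, q=0, r=1: 1
p=1, q=1, r=0: 0
p=1, q=1, r=1: 1
Satisfying count = 3

3


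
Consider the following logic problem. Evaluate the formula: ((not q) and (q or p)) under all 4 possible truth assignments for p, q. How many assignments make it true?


Check all 4 assignments:
p=0, q=0: 0
p=0, q=1: 0
p=1, q=0: 1
p=1, q=1: 0
Count of True = 1

1


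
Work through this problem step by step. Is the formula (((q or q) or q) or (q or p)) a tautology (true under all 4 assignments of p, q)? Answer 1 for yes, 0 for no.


Check all 4 assignments:
p=0, q=0: 0
p=0, q=1: 1
p=1, q=0: 1
p=1, q=1: 1
Satisfying count = 3/4.
Tautology iff count = 4: no.

0


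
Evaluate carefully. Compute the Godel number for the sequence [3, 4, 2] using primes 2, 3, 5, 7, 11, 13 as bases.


Encode each element as an exponent of the corresponding prime:
  2^3 = 8
  3^4 = 81
  5^2 = 25
Product = 8 * 81 * 25 = 16200

16200


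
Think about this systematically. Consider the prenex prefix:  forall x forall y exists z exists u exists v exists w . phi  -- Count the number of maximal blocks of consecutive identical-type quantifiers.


Quantifier-type sequence: A A E E E E  (A=forall, E=exists)
Group into maximal same-type runs:
  Ax2 | Ex4
Number of blocks = 2

2


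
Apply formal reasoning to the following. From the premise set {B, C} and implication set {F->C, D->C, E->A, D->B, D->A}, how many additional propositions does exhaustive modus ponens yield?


Initial facts: {B, C}
Apply modus ponens to closure:
  (no implication fires)
Final known: {B, C}
New propositions: {(none)}
Count = 0

0


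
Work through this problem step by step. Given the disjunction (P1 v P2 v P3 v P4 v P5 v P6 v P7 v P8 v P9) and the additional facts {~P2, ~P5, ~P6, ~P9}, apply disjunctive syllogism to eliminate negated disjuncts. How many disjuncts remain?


Original disjuncts (9): P1, P2, P3, P4, P5, P6, P7, P8, P9
Negated (eliminate): ~P2, ~P5, ~P6, ~P9
Remaining disjuncts: P1, P3, P4, P7, P8
Count = 9 - 4 = 5

5


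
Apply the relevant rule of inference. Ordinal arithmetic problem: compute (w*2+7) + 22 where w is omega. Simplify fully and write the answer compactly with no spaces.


Compute (w*2+7) + 22.
Ordinal + is associative but NOT commutative; for finite n>0, n + w = w but w + n stays w+n.
By associativity: (w*2+7) + 22 = w*2 + (7+22) = w*2+29.
Result = w*2+29

w*2+29


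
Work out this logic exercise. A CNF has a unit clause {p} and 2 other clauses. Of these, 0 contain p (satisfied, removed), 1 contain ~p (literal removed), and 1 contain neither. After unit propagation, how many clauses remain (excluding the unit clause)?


Satisfied (removed): 0
Shortened (remain): 1
Unchanged (remain): 1
Remaining = 1 + 1 = 2

2


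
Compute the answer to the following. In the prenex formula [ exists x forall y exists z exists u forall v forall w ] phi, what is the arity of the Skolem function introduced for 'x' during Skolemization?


Quantifier prefix: exists x forall y exists z exists u forall v forall w
'x' is existentially quantified at position 1.
No universal quantifiers precede it.
Skolem function arity = 0 (a Skolem constant)

0


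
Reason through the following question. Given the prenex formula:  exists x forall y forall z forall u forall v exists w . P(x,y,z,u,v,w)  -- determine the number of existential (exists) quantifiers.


Quantifier prefix: exists x forall y forall z forall u forall v exists w
Mark each quantifier type:
  E U U U U E
Universal count = 4, Existential count = 2
Asked for existential (exists) quantifiers: 2

2


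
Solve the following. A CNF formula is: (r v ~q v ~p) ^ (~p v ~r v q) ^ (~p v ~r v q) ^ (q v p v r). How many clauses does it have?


A CNF formula is a conjunction of clauses.
Clauses are separated by ^.
Counting the conjuncts: 4 clauses.

4


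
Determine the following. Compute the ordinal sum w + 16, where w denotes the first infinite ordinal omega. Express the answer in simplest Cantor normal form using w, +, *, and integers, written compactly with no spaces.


Compute w + 16.
Ordinal + is associative but NOT commutative; for finite n>0, n + w = w but w + n stays w+n.
w + 16 is already in normal form (a successor ordinal beyond w).
Result = w+16

w+16


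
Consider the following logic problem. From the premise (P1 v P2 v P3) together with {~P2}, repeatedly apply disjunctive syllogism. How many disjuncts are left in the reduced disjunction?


Original disjuncts (3): P1, P2, P3
Negated (eliminate): ~P2
Remaining disjuncts: P1, P3
Count = 3 - 1 = 2

2


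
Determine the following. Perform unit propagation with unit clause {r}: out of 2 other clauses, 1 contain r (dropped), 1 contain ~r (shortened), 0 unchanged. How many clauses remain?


Satisfied (removed): 1
Shortened (remain): 1
Unchanged (remain): 0
Remaining = 1 + 0 = 1

1


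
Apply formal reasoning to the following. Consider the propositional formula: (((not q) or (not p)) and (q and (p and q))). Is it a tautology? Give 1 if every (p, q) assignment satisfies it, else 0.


Check all 4 assignments:
p=0, q=0: 0
p=0, q=1: 0
p=1, q=0: 0
p=1, q=1: 0
Satisfying count = 0/4.
Tautology iff count = 4: no.

0


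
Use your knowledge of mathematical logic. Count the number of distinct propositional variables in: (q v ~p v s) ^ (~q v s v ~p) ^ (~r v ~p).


Identify each variable that appears in the formula.
Variables found: p, q, r, s
Count = 4

4


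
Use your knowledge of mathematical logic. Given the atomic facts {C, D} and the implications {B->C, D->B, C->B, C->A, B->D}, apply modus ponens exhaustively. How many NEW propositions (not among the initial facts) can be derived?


Initial facts: {C, D}
Apply modus ponens to closure:
  D and D->B  =>  B
  C and C->A  =>  A
Final known: {A, B, C, D}
New propositions: {A, B}
Count = 2

2


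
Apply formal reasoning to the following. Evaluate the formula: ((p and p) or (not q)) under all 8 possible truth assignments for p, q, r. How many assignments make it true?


Check all 8 assignments:
p=0, q=0, r=0: 1
p=0, q=0, r=1: 1
p=0, q=1, r=0: 0
p=0, q=1, r=1: 0
p=1, q=0, r=0: 1
p=1, q=0, r=1: 1
p=1, q=1, r=0: 1
p=1, q=1, r=1: 1
Count of True = 6

6


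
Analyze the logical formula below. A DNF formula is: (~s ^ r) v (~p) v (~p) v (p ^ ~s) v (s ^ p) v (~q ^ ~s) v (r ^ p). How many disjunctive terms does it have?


A DNF formula is a disjunction of terms (conjunctions).
Terms are separated by v.
Counting the disjuncts: 7 terms.

7


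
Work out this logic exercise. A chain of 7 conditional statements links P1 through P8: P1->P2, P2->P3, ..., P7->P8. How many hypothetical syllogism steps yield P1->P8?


With 7 implications in a chain connecting 8 propositions:
P1->P2, P2->P3, ..., P7->P8
Steps needed = (number of implications) - 1 = 7 - 1 = 6

6


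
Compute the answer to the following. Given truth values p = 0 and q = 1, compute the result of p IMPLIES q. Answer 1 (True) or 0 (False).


p = 0, q = 1
Operation: p IMPLIES q
Evaluate: 0 IMPLIES 1 = 1

1


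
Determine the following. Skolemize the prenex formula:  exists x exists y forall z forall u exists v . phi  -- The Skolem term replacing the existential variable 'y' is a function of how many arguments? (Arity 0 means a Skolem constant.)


Quantifier prefix: exists x exists y forall z forall u exists v
'y' is existentially quantified at position 2.
No universal quantifiers precede it.
Skolem function arity = 0 (a Skolem constant)

0


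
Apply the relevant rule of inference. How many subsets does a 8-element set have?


The power set of a set with n elements has 2^n elements.
|P(S)| = 2^8 = 256

256


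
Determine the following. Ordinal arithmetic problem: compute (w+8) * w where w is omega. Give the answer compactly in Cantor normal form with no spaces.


Compute (w+8) * w.
Ordinal * is associative and left-distributive over +, but NOT commutative; for finite n>1, n*w = w but w*n stays w*n.
(w+8) * w = sup{(w+8)*k : k<w} = sup{w*k+8} = w^2 (the +8 tail is absorbed in the limit).
Result = w^2

w^2


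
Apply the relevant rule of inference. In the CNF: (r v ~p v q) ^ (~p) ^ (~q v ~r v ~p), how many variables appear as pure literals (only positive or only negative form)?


Check each variable for pure literal status:
p: pure negative
q: mixed (not pure)
r: mixed (not pure)
Pure literal count = 1

1


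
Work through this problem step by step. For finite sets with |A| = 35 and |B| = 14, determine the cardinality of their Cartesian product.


The Cartesian product A x B contains all ordered pairs (a, b).
|A x B| = |A| * |B| = 35 * 14 = 490

490


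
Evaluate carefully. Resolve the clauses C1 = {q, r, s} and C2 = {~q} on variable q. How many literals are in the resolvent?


Remove q from C1 and ~q from C2.
C1 remainder: {r, s}
C2 remainder: {}
Union (resolvent): {r, s}
Resolvent has 2 literal(s).

2


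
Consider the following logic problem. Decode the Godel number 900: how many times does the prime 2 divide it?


Factorize 900 by dividing by 2 repeatedly.
Division steps: 2 divides 900 exactly 2 time(s).
Exponent of 2 = 2

2


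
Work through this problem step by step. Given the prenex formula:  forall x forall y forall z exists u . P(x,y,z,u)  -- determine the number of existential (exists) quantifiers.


Quantifier prefix: forall x forall y forall z exists u
Mark each quantifier type:
  U U U E
Universal count = 3, Existential count = 1
Asked for existential (exists) quantifiers: 1

1


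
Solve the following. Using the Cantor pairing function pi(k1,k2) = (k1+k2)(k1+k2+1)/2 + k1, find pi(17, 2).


k1 + k2 = 19
(k1+k2)(k1+k2+1)/2 = 19 * 20 / 2 = 190
pi = 190 + 17 = 207

207


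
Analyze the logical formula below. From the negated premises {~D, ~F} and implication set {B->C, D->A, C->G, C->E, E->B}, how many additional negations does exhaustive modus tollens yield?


Initial negated facts: {~D, ~F}
Apply modus tollens to closure:
  (no implication fires)
Final negated: {~D, ~F}
New negations: {(none)}
Count = 0

0


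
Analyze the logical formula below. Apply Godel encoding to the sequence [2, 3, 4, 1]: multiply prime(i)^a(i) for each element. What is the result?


Encode each element as an exponent of the corresponding prime:
  2^2 = 4
  3^3 = 27
  5^4 = 625
  7^1 = 7
Product = 4 * 27 * 625 * 7 = 472500

472500


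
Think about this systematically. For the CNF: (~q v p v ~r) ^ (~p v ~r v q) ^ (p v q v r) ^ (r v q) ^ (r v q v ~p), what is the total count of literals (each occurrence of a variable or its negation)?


Counting literals in each clause:
Clause 1: 3 literal(s)
Clause 2: 3 literal(s)
Clause 3: 3 literal(s)
Clause 4: 2 literal(s)
Clause 5: 3 literal(s)
Total = 14

14


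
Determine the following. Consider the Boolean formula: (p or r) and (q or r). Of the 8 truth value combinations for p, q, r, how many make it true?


Evaluate all 8 assignments for p, q, r:
p=0, q=0, r=0: 0
p=0, q=0, r=1: 1
p=0, q=1, r=0: 0
p=0, q=1, r=1: 1
p=1, q=0, r=0: 0
p=1, q=0, r=1: 1
p=1, q=1, r=0: 1
p=1, q=1, r=1: 1
Satisfying count = 5

5


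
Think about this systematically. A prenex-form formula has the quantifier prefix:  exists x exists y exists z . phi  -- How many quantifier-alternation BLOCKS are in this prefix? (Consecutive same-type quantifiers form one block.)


Quantifier-type sequence: E E E  (A=forall, E=exists)
Group into maximal same-type runs:
  Ex3
Number of blocks = 1

1


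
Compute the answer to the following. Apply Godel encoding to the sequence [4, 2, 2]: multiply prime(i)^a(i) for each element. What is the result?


Encode each element as an exponent of the corresponding prime:
  2^4 = 16
  3^2 = 9
  5^2 = 25
Product = 16 * 9 * 25 = 3600

3600


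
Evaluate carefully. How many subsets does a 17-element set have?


The power set of a set with n elements has 2^n elements.
|P(S)| = 2^17 = 131072

131072


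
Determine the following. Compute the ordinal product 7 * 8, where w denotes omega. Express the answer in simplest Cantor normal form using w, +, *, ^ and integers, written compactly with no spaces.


Compute 7 * 8.
Ordinal * is associative and left-distributive over +, but NOT commutative; for finite n>1, n*w = w but w*n stays w*n.
Both finite; ordinal * agrees with natural *: 7 * 8 = 56.
Result = 56

56


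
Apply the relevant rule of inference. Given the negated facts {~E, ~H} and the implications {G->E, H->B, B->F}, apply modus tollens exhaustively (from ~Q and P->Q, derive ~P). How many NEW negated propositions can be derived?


Initial negated facts: {~E, ~H}
Apply modus tollens to closure:
  ~E and G->E  =>  ~G
Final negated: {~E, ~G, ~H}
New negations: {~G}
Count = 1

1
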